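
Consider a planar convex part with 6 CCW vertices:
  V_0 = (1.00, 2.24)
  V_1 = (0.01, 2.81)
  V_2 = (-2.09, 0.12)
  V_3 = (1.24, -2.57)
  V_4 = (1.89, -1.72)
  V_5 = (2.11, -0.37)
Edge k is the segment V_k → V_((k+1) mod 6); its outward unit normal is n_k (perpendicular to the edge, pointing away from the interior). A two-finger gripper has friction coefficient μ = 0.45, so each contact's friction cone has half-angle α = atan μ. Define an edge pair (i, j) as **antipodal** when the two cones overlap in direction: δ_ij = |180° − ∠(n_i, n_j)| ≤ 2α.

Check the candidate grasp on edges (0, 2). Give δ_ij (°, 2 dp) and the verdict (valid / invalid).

α = atan 0.45 = 24.23°;  2α = 48.46°
edge 0: e_0 = (-0.99, +0.57);  n_0 = (+0.4990, +0.8666)
edge 2: e_2 = (+3.33, -2.69);  n_2 = (-0.6284, -0.7779)
∠(n_0, n_2) = 171.00°
δ = |180° − 171.00°| = 9.00°
9.00° ≤ 2α = 48.46°  →  valid

δ = 9.00°, valid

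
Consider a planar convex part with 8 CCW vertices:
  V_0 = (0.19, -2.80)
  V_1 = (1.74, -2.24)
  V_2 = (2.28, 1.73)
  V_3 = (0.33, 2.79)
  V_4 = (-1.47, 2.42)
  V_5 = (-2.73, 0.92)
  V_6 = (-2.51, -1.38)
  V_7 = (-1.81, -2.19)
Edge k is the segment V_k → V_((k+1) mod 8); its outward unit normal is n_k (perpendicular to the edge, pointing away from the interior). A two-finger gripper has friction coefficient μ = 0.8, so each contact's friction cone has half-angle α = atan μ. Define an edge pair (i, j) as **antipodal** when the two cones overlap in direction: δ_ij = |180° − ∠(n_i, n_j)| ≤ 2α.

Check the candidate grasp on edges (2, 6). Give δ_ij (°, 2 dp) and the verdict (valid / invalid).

α = atan 0.8 = 38.66°;  2α = 77.32°
edge 2: e_2 = (-1.95, +1.06);  n_2 = (+0.4776, +0.8786)
edge 6: e_6 = (+0.70, -0.81);  n_6 = (-0.7566, -0.6539)
∠(n_2, n_6) = 159.36°
δ = |180° − 159.36°| = 20.64°
20.64° ≤ 2α = 77.32°  →  valid

δ = 20.64°, valid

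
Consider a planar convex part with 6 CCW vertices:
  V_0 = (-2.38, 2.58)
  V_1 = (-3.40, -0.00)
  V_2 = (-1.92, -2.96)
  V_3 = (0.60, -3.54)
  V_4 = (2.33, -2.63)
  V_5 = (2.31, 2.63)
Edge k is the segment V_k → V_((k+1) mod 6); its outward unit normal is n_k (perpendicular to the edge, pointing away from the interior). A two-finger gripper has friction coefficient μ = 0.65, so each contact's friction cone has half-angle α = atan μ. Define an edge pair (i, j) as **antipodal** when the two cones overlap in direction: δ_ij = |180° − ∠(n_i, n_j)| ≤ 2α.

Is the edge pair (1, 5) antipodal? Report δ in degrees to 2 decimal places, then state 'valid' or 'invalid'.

α = atan 0.65 = 33.02°;  2α = 66.05°
edge 1: e_1 = (+1.48, -2.96);  n_1 = (-0.8944, -0.4472)
edge 5: e_5 = (-4.69, -0.05);  n_5 = (-0.0107, +0.9999)
∠(n_1, n_5) = 115.95°
δ = |180° − 115.95°| = 64.05°
64.05° ≤ 2α = 66.05°  →  valid

δ = 64.05°, valid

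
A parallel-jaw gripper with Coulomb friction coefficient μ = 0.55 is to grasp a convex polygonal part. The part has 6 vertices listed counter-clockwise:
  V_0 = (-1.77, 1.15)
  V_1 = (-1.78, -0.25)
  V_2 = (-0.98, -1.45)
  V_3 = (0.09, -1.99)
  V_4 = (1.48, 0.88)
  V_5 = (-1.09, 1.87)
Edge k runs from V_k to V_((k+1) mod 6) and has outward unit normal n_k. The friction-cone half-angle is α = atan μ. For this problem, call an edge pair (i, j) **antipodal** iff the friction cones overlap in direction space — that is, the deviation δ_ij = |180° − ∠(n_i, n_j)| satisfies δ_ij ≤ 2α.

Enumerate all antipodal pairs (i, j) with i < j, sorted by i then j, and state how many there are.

α = atan 0.55 = 28.81°;  2α = 57.62°
n_0 = (-1.0000, +0.0071)
n_1 = (-0.8321, -0.5547)
n_2 = (-0.4505, -0.8928)
n_3 = (+0.9000, -0.4359)
n_4 = (+0.3595, +0.9332)
n_5 = (-0.7270, +0.6866)
  (0,1): δ = 145.90°  ·
  (0,2): δ = 116.37°  ·
  (0,3): δ = 25.43°  ✓
  (0,4): δ = 69.34°  ·
  (0,5): δ = 137.05°  ·
  (1,2): δ = 150.47°  ·
  (1,3): δ = 59.53°  ·
  (1,4): δ = 35.24°  ✓
  (1,5): δ = 102.95°  ·
  (2,3): δ = 89.06°  ·
  (2,4): δ = 5.71°  ✓
  (2,5): δ = 73.42°  ·
  (3,4): δ = 85.23°  ·
  (3,5): δ = 17.52°  ✓
  (4,5): δ = 112.30°  ·
antipodal pairs: 4

count = 4; pairs: (0,3), (1,4), (2,4), (3,5)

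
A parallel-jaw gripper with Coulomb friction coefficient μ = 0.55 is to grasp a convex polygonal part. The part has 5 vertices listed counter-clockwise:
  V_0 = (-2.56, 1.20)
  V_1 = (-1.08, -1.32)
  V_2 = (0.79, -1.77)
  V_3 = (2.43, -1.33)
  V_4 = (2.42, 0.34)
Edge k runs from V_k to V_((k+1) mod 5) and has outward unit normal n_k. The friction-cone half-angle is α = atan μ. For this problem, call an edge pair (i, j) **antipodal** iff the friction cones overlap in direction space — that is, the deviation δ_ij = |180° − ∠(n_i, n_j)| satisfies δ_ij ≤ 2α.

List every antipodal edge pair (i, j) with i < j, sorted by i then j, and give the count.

count = 4; pairs: (0,3), (0,4), (1,4), (2,4)

α = atan 0.55 = 28.81°;  2α = 57.62°
n_0 = (-0.8623, -0.5064)
n_1 = (-0.2340, -0.9722)
n_2 = (+0.2591, -0.9658)
n_3 = (+1.0000, +0.0060)
n_4 = (+0.1702, +0.9854)
  (0,1): δ = 133.96°  ·
  (0,2): δ = 105.41°  ·
  (0,3): δ = 30.08°  ✓
  (0,4): δ = 49.78°  ✓
  (1,2): δ = 151.45°  ·
  (1,3): δ = 76.13°  ·
  (1,4): δ = 3.73°  ✓
  (2,3): δ = 104.68°  ·
  (2,4): δ = 24.82°  ✓
  (3,4): δ = 100.14°  ·
antipodal pairs: 4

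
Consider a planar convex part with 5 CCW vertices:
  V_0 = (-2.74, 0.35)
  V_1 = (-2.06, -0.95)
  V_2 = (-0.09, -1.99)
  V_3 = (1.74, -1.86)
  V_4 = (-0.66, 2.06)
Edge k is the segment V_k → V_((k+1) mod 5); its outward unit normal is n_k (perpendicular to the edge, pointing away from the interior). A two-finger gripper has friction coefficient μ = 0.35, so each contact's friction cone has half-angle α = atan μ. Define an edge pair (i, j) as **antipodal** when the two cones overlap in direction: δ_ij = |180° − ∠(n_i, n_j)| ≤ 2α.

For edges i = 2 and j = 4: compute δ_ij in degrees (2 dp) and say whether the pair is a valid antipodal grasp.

α = atan 0.35 = 19.29°;  2α = 38.58°
edge 2: e_2 = (+1.83, +0.13);  n_2 = (+0.0709, -0.9975)
edge 4: e_4 = (-2.08, -1.71);  n_4 = (-0.6351, +0.7725)
∠(n_2, n_4) = 144.64°
δ = |180° − 144.64°| = 35.36°
35.36° ≤ 2α = 38.58°  →  valid

δ = 35.36°, valid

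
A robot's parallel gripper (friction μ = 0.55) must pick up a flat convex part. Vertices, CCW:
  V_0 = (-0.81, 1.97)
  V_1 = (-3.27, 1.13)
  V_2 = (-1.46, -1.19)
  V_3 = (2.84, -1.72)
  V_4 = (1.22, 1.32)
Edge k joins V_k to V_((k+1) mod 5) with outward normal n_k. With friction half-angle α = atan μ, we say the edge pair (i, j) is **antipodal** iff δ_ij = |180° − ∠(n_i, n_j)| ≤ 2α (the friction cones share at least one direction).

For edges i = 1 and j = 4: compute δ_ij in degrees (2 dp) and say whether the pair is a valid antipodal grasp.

δ = 34.28°, valid

α = atan 0.55 = 28.81°;  2α = 57.62°
edge 1: e_1 = (+1.81, -2.32);  n_1 = (-0.7884, -0.6151)
edge 4: e_4 = (-2.03, +0.65);  n_4 = (+0.3049, +0.9524)
∠(n_1, n_4) = 145.72°
δ = |180° − 145.72°| = 34.28°
34.28° ≤ 2α = 57.62°  →  valid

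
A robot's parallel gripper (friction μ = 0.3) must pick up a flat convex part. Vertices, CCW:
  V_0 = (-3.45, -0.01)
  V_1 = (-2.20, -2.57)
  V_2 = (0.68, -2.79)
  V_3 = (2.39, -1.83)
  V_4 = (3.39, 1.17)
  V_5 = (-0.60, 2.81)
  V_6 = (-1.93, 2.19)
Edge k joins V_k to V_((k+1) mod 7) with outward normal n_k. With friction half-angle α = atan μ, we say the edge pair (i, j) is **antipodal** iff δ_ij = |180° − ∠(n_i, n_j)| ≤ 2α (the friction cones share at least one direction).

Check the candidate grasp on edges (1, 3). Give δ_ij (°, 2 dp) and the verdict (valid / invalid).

δ = 104.07°, invalid

α = atan 0.3 = 16.70°;  2α = 33.40°
edge 1: e_1 = (+2.88, -0.22);  n_1 = (-0.0762, -0.9971)
edge 3: e_3 = (+1.00, +3.00);  n_3 = (+0.9487, -0.3162)
∠(n_1, n_3) = 75.93°
δ = |180° − 75.93°| = 104.07°
104.07° > 2α = 33.40°  →  invalid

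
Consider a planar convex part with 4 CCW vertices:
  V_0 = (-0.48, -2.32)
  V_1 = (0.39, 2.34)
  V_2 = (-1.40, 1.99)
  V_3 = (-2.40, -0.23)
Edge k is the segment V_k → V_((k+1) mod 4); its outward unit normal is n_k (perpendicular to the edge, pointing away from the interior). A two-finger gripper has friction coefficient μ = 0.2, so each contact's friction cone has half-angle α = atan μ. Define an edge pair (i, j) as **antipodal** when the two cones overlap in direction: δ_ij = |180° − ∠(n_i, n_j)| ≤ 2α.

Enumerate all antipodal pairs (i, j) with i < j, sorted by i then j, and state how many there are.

α = atan 0.2 = 11.31°;  2α = 22.62°
n_0 = (+0.9830, -0.1835)
n_1 = (-0.1919, +0.9814)
n_2 = (-0.9118, +0.4107)
n_3 = (-0.7364, -0.6765)
  (0,1): δ = 68.36°  ·
  (0,2): δ = 13.67°  ✓
  (0,3): δ = 53.15°  ·
  (1,2): δ = 125.31°  ·
  (1,3): δ = 58.49°  ·
  (2,3): δ = 113.18°  ·
antipodal pairs: 1

count = 1; pairs: (0,2)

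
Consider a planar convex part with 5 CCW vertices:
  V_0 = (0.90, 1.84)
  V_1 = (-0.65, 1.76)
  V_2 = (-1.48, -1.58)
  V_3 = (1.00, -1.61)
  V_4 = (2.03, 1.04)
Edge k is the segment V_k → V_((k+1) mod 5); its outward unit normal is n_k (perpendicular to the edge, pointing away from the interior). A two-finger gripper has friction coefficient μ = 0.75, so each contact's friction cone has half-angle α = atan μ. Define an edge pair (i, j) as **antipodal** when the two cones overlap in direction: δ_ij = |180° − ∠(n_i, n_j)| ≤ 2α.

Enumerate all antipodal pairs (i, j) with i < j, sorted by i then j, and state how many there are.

α = atan 0.75 = 36.87°;  2α = 73.74°
n_0 = (-0.0515, +0.9987)
n_1 = (-0.9705, +0.2412)
n_2 = (-0.0121, -0.9999)
n_3 = (+0.9321, -0.3623)
n_4 = (+0.5778, +0.8162)
  (0,1): δ = 106.91°  ·
  (0,2): δ = 3.65°  ✓
  (0,3): δ = 65.81°  ✓
  (0,4): δ = 141.75°  ·
  (1,2): δ = 76.74°  ·
  (1,3): δ = 7.28°  ✓
  (1,4): δ = 68.66°  ✓
  (2,3): δ = 110.55°  ·
  (2,4): δ = 34.60°  ✓
  (3,4): δ = 104.06°  ·
antipodal pairs: 5

count = 5; pairs: (0,2), (0,3), (1,3), (1,4), (2,4)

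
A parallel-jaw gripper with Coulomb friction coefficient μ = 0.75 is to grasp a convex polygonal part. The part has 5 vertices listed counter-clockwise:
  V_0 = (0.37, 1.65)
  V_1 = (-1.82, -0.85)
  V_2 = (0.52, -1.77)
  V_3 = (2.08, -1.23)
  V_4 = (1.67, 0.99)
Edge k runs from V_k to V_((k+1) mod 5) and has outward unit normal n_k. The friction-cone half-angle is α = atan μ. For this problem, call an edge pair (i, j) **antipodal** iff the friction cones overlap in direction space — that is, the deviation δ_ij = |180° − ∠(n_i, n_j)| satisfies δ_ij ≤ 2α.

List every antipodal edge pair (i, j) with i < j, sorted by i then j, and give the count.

α = atan 0.75 = 36.87°;  2α = 73.74°
n_0 = (-0.7522, +0.6589)
n_1 = (-0.3659, -0.9307)
n_2 = (+0.3271, -0.9450)
n_3 = (+0.9834, +0.1816)
n_4 = (+0.4527, +0.8917)
  (0,1): δ = 70.24°  ✓
  (0,2): δ = 29.69°  ✓
  (0,3): δ = 51.68°  ✓
  (0,4): δ = 104.30°  ·
  (1,2): δ = 139.44°  ·
  (1,3): δ = 58.07°  ✓
  (1,4): δ = 5.45°  ✓
  (2,3): δ = 98.63°  ·
  (2,4): δ = 46.01°  ✓
  (3,4): δ = 127.38°  ·
antipodal pairs: 6

count = 6; pairs: (0,1), (0,2), (0,3), (1,3), (1,4), (2,4)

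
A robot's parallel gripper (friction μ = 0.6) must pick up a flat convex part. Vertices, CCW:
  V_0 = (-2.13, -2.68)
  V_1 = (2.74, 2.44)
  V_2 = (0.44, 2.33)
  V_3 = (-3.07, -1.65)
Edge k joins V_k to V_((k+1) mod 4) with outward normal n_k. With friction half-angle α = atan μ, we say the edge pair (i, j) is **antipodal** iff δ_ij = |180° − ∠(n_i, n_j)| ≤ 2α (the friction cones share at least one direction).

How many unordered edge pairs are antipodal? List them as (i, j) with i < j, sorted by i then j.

α = atan 0.6 = 30.96°;  2α = 61.93°
n_0 = (+0.7246, -0.6892)
n_1 = (-0.0478, +0.9989)
n_2 = (-0.7500, +0.6614)
n_3 = (-0.7386, -0.6741)
  (0,1): δ = 43.70°  ✓
  (0,2): δ = 2.16°  ✓
  (0,3): δ = 85.95°  ·
  (1,2): δ = 134.15°  ·
  (1,3): δ = 50.35°  ✓
  (2,3): δ = 96.21°  ·
antipodal pairs: 3

count = 3; pairs: (0,1), (0,2), (1,3)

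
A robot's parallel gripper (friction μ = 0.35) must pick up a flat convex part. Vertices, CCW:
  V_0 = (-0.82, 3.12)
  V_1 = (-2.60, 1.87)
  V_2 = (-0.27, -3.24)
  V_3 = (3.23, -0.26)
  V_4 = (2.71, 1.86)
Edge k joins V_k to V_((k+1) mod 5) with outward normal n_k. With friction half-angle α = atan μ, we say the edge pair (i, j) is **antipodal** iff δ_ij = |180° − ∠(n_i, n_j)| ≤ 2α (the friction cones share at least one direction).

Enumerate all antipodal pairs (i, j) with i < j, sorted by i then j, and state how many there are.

α = atan 0.35 = 19.29°;  2α = 38.58°
n_0 = (-0.5747, +0.8184)
n_1 = (-0.9099, -0.4149)
n_2 = (+0.6483, -0.7614)
n_3 = (+0.9712, +0.2382)
n_4 = (+0.3362, +0.9418)
  (0,1): δ = 100.57°  ·
  (0,2): δ = 5.33°  ✓
  (0,3): δ = 68.70°  ·
  (0,4): δ = 125.28°  ·
  (1,2): δ = 74.10°  ·
  (1,3): δ = 10.73°  ✓
  (1,4): δ = 45.84°  ·
  (2,3): δ = 116.63°  ·
  (2,4): δ = 60.06°  ·
  (3,4): δ = 123.43°  ·
antipodal pairs: 2

count = 2; pairs: (0,2), (1,3)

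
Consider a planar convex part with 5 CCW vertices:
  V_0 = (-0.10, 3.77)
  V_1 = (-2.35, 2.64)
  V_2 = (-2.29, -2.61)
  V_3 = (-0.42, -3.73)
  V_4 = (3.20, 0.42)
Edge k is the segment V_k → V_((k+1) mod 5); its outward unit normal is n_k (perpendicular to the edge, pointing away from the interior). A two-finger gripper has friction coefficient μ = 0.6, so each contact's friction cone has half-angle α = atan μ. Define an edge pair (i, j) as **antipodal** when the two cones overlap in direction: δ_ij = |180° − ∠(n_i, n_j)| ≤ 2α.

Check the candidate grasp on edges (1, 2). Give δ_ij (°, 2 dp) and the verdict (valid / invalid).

α = atan 0.6 = 30.96°;  2α = 61.93°
edge 1: e_1 = (+0.06, -5.25);  n_1 = (-0.9999, -0.0114)
edge 2: e_2 = (+1.87, -1.12);  n_2 = (-0.5138, -0.8579)
∠(n_1, n_2) = 58.43°
δ = |180° − 58.43°| = 121.57°
121.57° > 2α = 61.93°  →  invalid

δ = 121.57°, invalid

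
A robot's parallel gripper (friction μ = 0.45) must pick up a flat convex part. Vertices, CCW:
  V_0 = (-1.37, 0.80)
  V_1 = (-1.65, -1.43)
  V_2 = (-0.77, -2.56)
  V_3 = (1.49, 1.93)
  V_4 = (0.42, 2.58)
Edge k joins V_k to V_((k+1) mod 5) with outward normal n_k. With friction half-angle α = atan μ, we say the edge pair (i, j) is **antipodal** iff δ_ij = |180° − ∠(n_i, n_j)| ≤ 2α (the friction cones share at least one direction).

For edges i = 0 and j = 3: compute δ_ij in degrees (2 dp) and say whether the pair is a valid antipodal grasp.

α = atan 0.45 = 24.23°;  2α = 48.46°
edge 0: e_0 = (-0.28, -2.23);  n_0 = (-0.9922, +0.1246)
edge 3: e_3 = (-1.07, +0.65);  n_3 = (+0.5192, +0.8547)
∠(n_0, n_3) = 114.12°
δ = |180° − 114.12°| = 65.88°
65.88° > 2α = 48.46°  →  invalid

δ = 65.88°, invalid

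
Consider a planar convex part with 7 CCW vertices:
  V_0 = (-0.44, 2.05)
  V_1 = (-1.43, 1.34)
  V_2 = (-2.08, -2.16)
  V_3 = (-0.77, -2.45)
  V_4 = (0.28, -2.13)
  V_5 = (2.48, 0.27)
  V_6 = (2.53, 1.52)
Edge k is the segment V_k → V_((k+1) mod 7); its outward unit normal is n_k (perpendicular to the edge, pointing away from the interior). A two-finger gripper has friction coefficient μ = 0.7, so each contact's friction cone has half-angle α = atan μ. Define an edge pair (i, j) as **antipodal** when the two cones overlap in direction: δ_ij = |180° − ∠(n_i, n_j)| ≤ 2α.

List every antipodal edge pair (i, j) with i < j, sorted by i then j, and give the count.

count = 10; pairs: (0,2), (0,3), (0,4), (0,5), (1,3), (1,4), (1,5), (2,6), (3,6), (4,6)

α = atan 0.7 = 34.99°;  2α = 69.98°
n_0 = (-0.5828, +0.8126)
n_1 = (-0.9832, +0.1826)
n_2 = (-0.2161, -0.9764)
n_3 = (+0.2915, -0.9566)
n_4 = (+0.7372, -0.6757)
n_5 = (+0.9992, -0.0400)
n_6 = (+0.1757, +0.9844)
  (0,1): δ = 136.17°  ·
  (0,2): δ = 48.13°  ✓
  (0,3): δ = 18.70°  ✓
  (0,4): δ = 11.84°  ✓
  (0,5): δ = 52.06°  ✓
  (0,6): δ = 134.23°  ·
  (1,2): δ = 91.96°  ·
  (1,3): δ = 62.53°  ✓
  (1,4): δ = 31.99°  ✓
  (1,5): δ = 8.23°  ✓
  (1,6): δ = 90.40°  ·
  (2,3): δ = 150.57°  ·
  (2,4): δ = 120.03°  ·
  (2,5): δ = 79.81°  ·
  (2,6): δ = 2.36°  ✓
  (3,4): δ = 149.46°  ·
  (3,5): δ = 109.24°  ·
  (3,6): δ = 27.07°  ✓
  (4,5): δ = 139.78°  ·
  (4,6): δ = 57.61°  ✓
  (5,6): δ = 97.83°  ·
antipodal pairs: 10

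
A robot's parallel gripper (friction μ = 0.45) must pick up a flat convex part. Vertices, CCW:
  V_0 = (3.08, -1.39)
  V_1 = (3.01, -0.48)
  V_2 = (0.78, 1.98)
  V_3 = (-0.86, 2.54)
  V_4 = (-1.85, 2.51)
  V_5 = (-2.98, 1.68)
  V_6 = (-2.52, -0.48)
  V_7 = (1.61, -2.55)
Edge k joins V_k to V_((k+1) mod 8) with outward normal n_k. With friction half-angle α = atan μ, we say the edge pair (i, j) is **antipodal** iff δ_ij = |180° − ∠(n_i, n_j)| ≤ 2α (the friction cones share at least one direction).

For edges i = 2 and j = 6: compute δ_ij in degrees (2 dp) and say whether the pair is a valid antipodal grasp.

δ = 7.77°, valid

α = atan 0.45 = 24.23°;  2α = 48.46°
edge 2: e_2 = (-1.64, +0.56);  n_2 = (+0.3231, +0.9463)
edge 6: e_6 = (+4.13, -2.07);  n_6 = (-0.4481, -0.8940)
∠(n_2, n_6) = 172.23°
δ = |180° − 172.23°| = 7.77°
7.77° ≤ 2α = 48.46°  →  valid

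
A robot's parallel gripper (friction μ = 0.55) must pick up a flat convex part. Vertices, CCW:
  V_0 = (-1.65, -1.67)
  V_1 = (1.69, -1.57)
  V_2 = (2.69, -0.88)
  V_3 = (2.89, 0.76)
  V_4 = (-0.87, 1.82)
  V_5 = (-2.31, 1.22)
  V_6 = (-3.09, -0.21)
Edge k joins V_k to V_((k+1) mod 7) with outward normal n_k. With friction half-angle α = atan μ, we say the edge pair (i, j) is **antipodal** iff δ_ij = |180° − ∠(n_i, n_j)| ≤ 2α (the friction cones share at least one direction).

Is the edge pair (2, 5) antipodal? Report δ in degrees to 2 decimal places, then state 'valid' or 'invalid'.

α = atan 0.55 = 28.81°;  2α = 57.62°
edge 2: e_2 = (+0.20, +1.64);  n_2 = (+0.9926, -0.1211)
edge 5: e_5 = (-0.78, -1.43);  n_5 = (-0.8779, +0.4789)
∠(n_2, n_5) = 158.34°
δ = |180° − 158.34°| = 21.66°
21.66° ≤ 2α = 57.62°  →  valid

δ = 21.66°, valid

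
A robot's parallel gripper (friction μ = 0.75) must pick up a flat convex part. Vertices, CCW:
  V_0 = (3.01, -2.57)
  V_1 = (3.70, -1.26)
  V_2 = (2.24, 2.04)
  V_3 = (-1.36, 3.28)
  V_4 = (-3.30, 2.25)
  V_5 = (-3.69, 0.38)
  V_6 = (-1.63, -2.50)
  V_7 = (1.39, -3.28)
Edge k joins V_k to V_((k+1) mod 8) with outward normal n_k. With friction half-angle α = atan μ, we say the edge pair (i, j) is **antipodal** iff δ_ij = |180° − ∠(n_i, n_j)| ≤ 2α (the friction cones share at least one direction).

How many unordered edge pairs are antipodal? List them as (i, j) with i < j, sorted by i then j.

count = 12; pairs: (0,3), (0,4), (0,5), (1,4), (1,5), (1,6), (2,5), (2,6), (2,7), (3,6), (3,7), (4,7)

α = atan 0.75 = 36.87°;  2α = 73.74°
n_0 = (+0.8848, -0.4660)
n_1 = (+0.9145, +0.4046)
n_2 = (+0.3257, +0.9455)
n_3 = (-0.4689, +0.8832)
n_4 = (-0.9789, +0.2042)
n_5 = (-0.8134, -0.5818)
n_6 = (-0.2501, -0.9682)
n_7 = (+0.4014, -0.9159)
  (0,1): δ = 128.36°  ·
  (0,2): δ = 81.23°  ·
  (0,3): δ = 34.26°  ✓
  (0,4): δ = 16.00°  ✓
  (0,5): δ = 63.35°  ✓
  (0,6): δ = 103.29°  ·
  (0,7): δ = 141.44°  ·
  (1,2): δ = 132.87°  ·
  (1,3): δ = 85.90°  ·
  (1,4): δ = 35.65°  ✓
  (1,5): δ = 11.71°  ✓
  (1,6): δ = 51.65°  ✓
  (1,7): δ = 89.80°  ·
  (2,3): δ = 133.03°  ·
  (2,4): δ = 82.77°  ·
  (2,5): δ = 35.42°  ✓
  (2,6): δ = 4.52°  ✓
  (2,7): δ = 42.67°  ✓
  (3,4): δ = 129.75°  ·
  (3,5): δ = 82.39°  ·
  (3,6): δ = 42.45°  ✓
  (3,7): δ = 4.30°  ✓
  (4,5): δ = 132.64°  ·
  (4,6): δ = 92.70°  ·
  (4,7): δ = 54.55°  ✓
  (5,6): δ = 140.06°  ·
  (5,7): δ = 101.91°  ·
  (6,7): δ = 141.85°  ·
antipodal pairs: 12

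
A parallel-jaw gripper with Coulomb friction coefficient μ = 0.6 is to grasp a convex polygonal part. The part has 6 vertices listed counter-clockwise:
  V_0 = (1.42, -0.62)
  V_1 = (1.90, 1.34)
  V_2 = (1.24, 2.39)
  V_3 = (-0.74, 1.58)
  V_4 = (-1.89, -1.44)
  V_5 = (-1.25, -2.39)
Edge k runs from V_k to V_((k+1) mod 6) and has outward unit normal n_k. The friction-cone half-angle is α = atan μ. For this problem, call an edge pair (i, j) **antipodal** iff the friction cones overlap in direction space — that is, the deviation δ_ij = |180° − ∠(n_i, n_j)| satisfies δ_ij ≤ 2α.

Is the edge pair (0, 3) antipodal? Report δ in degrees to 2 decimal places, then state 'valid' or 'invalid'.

δ = 7.09°, valid

α = atan 0.6 = 30.96°;  2α = 61.93°
edge 0: e_0 = (+0.48, +1.96);  n_0 = (+0.9713, -0.2379)
edge 3: e_3 = (-1.15, -3.02);  n_3 = (-0.9345, +0.3559)
∠(n_0, n_3) = 172.91°
δ = |180° − 172.91°| = 7.09°
7.09° ≤ 2α = 61.93°  →  valid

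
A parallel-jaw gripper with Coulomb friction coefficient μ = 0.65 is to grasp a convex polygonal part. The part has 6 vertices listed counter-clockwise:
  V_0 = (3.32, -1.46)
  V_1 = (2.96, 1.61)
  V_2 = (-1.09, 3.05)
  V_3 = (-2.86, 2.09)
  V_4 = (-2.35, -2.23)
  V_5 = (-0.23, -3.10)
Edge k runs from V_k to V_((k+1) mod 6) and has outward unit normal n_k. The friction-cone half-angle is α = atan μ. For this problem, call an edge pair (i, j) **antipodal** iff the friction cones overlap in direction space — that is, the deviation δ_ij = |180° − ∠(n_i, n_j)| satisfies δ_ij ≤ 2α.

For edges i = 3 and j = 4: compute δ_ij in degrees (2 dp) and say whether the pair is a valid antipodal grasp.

δ = 119.05°, invalid

α = atan 0.65 = 33.02°;  2α = 66.05°
edge 3: e_3 = (+0.51, -4.32);  n_3 = (-0.9931, -0.1172)
edge 4: e_4 = (+2.12, -0.87);  n_4 = (-0.3797, -0.9251)
∠(n_3, n_4) = 60.95°
δ = |180° − 60.95°| = 119.05°
119.05° > 2α = 66.05°  →  invalid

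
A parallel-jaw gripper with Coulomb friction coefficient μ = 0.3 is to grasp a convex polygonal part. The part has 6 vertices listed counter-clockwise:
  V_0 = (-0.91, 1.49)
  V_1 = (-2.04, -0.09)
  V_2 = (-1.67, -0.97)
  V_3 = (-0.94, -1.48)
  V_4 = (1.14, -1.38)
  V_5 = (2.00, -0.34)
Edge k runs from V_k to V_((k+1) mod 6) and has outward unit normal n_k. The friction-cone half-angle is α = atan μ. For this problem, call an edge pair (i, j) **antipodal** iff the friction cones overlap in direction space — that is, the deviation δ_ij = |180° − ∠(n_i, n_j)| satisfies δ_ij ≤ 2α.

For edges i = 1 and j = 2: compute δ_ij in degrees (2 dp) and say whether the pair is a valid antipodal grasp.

α = atan 0.3 = 16.70°;  2α = 33.40°
edge 1: e_1 = (+0.37, -0.88);  n_1 = (-0.9218, -0.3876)
edge 2: e_2 = (+0.73, -0.51);  n_2 = (-0.5727, -0.8198)
∠(n_1, n_2) = 32.26°
δ = |180° − 32.26°| = 147.74°
147.74° > 2α = 33.40°  →  invalid

δ = 147.74°, invalid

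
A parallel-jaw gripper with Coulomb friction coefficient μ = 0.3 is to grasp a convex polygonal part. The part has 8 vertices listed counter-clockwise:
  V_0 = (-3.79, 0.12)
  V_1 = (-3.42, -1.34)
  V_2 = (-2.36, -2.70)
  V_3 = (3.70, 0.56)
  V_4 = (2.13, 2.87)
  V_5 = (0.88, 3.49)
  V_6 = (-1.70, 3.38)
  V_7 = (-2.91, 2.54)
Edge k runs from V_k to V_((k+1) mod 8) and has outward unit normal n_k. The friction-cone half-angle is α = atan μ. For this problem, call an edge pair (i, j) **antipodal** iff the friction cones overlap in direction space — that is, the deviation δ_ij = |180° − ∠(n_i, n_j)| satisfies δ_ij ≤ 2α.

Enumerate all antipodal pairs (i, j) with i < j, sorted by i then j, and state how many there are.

count = 5; pairs: (0,3), (1,3), (1,4), (2,5), (2,6)

α = atan 0.3 = 16.70°;  2α = 33.40°
n_0 = (-0.9694, -0.2457)
n_1 = (-0.7887, -0.6147)
n_2 = (+0.4738, -0.8807)
n_3 = (+0.8271, +0.5621)
n_4 = (+0.4443, +0.8959)
n_5 = (-0.0426, +0.9991)
n_6 = (-0.5703, +0.8215)
n_7 = (-0.9398, +0.3417)
  (0,1): δ = 156.29°  ·
  (0,2): δ = 75.94°  ·
  (0,3): δ = 19.98°  ✓
  (0,4): δ = 49.40°  ·
  (0,5): δ = 78.22°  ·
  (0,6): δ = 110.55°  ·
  (0,7): δ = 145.80°  ·
  (1,2): δ = 99.66°  ·
  (1,3): δ = 3.73°  ✓
  (1,4): δ = 25.69°  ✓
  (1,5): δ = 54.51°  ·
  (1,6): δ = 86.84°  ·
  (1,7): δ = 122.08°  ·
  (2,3): δ = 84.08°  ·
  (2,4): δ = 54.66°  ·
  (2,5): δ = 25.84°  ✓
  (2,6): δ = 6.49°  ✓
  (2,7): δ = 41.74°  ·
  (3,4): δ = 150.58°  ·
  (3,5): δ = 121.76°  ·
  (3,6): δ = 89.43°  ·
  (3,7): δ = 54.19°  ·
  (4,5): δ = 151.18°  ·
  (4,6): δ = 118.85°  ·
  (4,7): δ = 83.60°  ·
  (5,6): δ = 147.67°  ·
  (5,7): δ = 112.42°  ·
  (6,7): δ = 144.75°  ·
antipodal pairs: 5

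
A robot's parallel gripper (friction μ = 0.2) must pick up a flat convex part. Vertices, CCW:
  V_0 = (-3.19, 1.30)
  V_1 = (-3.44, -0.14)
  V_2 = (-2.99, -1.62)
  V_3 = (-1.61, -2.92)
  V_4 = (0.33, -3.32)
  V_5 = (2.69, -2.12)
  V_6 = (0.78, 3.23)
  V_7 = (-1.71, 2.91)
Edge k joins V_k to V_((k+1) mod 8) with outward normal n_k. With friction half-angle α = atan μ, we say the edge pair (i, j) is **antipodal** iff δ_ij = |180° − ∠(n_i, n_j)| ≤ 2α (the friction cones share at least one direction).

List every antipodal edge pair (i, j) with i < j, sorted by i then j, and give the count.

α = atan 0.2 = 11.31°;  2α = 22.62°
n_0 = (-0.9853, +0.1711)
n_1 = (-0.9568, -0.2909)
n_2 = (-0.6857, -0.7279)
n_3 = (-0.2019, -0.9794)
n_4 = (+0.4532, -0.8914)
n_5 = (+0.9418, +0.3362)
n_6 = (-0.1275, +0.9918)
n_7 = (-0.7362, +0.6768)
  (0,1): δ = 153.24°  ·
  (0,2): δ = 123.44°  ·
  (0,3): δ = 91.80°  ·
  (0,4): δ = 53.20°  ·
  (0,5): δ = 29.50°  ·
  (0,6): δ = 107.17°  ·
  (0,7): δ = 147.26°  ·
  (1,2): δ = 150.20°  ·
  (1,3): δ = 118.56°  ·
  (1,4): δ = 79.96°  ·
  (1,5): δ = 2.73°  ✓
  (1,6): δ = 80.41°  ·
  (1,7): δ = 120.50°  ·
  (2,3): δ = 148.36°  ·
  (2,4): δ = 109.76°  ·
  (2,5): δ = 27.06°  ·
  (2,6): δ = 50.61°  ·
  (2,7): δ = 90.70°  ·
  (3,4): δ = 141.40°  ·
  (3,5): δ = 58.70°  ·
  (3,6): δ = 18.97°  ✓
  (3,7): δ = 59.06°  ·
  (4,5): δ = 97.31°  ·
  (4,6): δ = 19.63°  ✓
  (4,7): δ = 20.46°  ✓
  (5,6): δ = 102.32°  ·
  (5,7): δ = 62.24°  ·
  (6,7): δ = 139.91°  ·
antipodal pairs: 4

count = 4; pairs: (1,5), (3,6), (4,6), (4,7)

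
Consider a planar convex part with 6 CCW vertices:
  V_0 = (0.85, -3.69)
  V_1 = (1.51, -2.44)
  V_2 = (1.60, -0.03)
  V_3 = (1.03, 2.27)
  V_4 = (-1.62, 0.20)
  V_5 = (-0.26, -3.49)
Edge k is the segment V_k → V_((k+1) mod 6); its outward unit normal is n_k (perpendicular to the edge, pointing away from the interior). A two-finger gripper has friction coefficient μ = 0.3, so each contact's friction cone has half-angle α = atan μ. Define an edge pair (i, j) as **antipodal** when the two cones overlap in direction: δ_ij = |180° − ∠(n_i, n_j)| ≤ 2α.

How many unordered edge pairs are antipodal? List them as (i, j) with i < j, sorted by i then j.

α = atan 0.3 = 16.70°;  2α = 33.40°
n_0 = (+0.8843, -0.4669)
n_1 = (+0.9993, -0.0373)
n_2 = (+0.9706, +0.2405)
n_3 = (-0.6156, +0.7881)
n_4 = (-0.9383, -0.3458)
n_5 = (-0.1773, -0.9842)
  (0,1): δ = 154.30°  ·
  (0,2): δ = 138.25°  ·
  (0,3): δ = 24.17°  ✓
  (0,4): δ = 48.07°  ·
  (0,5): δ = 107.62°  ·
  (1,2): δ = 163.94°  ·
  (1,3): δ = 49.87°  ·
  (1,4): δ = 22.37°  ✓
  (1,5): δ = 81.92°  ·
  (2,3): δ = 65.92°  ·
  (2,4): δ = 6.31°  ✓
  (2,5): δ = 65.87°  ·
  (3,4): δ = 107.76°  ·
  (3,5): δ = 48.21°  ·
  (4,5): δ = 120.45°  ·
antipodal pairs: 3

count = 3; pairs: (0,3), (1,4), (2,4)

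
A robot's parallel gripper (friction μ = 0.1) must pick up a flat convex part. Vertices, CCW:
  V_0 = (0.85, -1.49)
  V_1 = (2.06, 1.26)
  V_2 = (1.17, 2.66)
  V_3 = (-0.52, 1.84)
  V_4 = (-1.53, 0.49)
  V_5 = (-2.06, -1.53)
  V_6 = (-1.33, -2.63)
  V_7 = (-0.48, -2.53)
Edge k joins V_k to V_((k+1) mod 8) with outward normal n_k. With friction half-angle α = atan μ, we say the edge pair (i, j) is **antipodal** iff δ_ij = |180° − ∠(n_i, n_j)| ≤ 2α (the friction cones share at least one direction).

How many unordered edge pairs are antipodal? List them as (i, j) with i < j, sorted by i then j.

α = atan 0.1 = 5.71°;  2α = 11.42°
n_0 = (+0.9153, -0.4027)
n_1 = (+0.8439, +0.5365)
n_2 = (-0.4365, +0.8997)
n_3 = (-0.8007, +0.5991)
n_4 = (-0.9673, +0.2538)
n_5 = (-0.8332, -0.5530)
n_6 = (+0.1168, -0.9932)
n_7 = (+0.6160, -0.7878)
  (0,1): δ = 123.81°  ·
  (0,2): δ = 40.37°  ·
  (0,3): δ = 13.05°  ·
  (0,4): δ = 9.05°  ✓
  (0,5): δ = 57.32°  ·
  (0,6): δ = 120.46°  ·
  (0,7): δ = 151.77°  ·
  (1,2): δ = 96.56°  ·
  (1,3): δ = 69.25°  ·
  (1,4): δ = 47.15°  ·
  (1,5): δ = 1.12°  ✓
  (1,6): δ = 64.27°  ·
  (1,7): δ = 95.58°  ·
  (2,3): δ = 152.68°  ·
  (2,4): δ = 130.58°  ·
  (2,5): δ = 82.31°  ·
  (2,6): δ = 19.17°  ·
  (2,7): δ = 12.14°  ·
  (3,4): δ = 157.90°  ·
  (3,5): δ = 109.63°  ·
  (3,6): δ = 46.49°  ·
  (3,7): δ = 15.17°  ·
  (4,5): δ = 131.73°  ·
  (4,6): δ = 68.59°  ·
  (4,7): δ = 37.27°  ·
  (5,6): δ = 116.86°  ·
  (5,7): δ = 85.55°  ·
  (6,7): δ = 148.69°  ·
antipodal pairs: 2

count = 2; pairs: (0,4), (1,5)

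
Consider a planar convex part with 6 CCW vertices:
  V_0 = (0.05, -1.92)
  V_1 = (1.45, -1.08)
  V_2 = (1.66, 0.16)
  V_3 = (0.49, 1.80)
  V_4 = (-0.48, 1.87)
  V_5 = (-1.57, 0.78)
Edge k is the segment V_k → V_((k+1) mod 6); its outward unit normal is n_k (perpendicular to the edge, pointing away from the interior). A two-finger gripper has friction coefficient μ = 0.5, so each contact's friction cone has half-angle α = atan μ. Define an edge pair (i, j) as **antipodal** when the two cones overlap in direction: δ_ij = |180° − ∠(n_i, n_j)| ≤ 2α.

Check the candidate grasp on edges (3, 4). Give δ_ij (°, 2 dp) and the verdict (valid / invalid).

α = atan 0.5 = 26.57°;  2α = 53.13°
edge 3: e_3 = (-0.97, +0.07);  n_3 = (+0.0720, +0.9974)
edge 4: e_4 = (-1.09, -1.09);  n_4 = (-0.7071, +0.7071)
∠(n_3, n_4) = 49.13°
δ = |180° − 49.13°| = 130.87°
130.87° > 2α = 53.13°  →  invalid

δ = 130.87°, invalid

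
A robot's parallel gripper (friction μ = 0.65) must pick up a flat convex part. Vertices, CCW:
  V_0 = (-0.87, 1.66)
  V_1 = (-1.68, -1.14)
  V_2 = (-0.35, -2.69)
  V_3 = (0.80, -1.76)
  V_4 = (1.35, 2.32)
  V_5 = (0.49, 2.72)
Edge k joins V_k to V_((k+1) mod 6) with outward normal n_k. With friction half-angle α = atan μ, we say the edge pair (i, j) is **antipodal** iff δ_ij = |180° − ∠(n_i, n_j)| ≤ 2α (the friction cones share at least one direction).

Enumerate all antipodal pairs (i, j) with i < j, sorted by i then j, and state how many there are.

count = 7; pairs: (0,2), (0,3), (1,3), (1,4), (2,4), (2,5), (3,5)

α = atan 0.65 = 33.02°;  2α = 66.05°
n_0 = (-0.9606, +0.2779)
n_1 = (-0.7589, -0.6512)
n_2 = (+0.6288, -0.7776)
n_3 = (+0.9910, -0.1336)
n_4 = (+0.4217, +0.9067)
n_5 = (-0.6147, +0.7887)
  (0,1): δ = 123.23°  ·
  (0,2): δ = 34.90°  ✓
  (0,3): δ = 8.46°  ✓
  (0,4): δ = 81.19°  ·
  (0,5): δ = 144.07°  ·
  (1,2): δ = 91.67°  ·
  (1,3): δ = 48.31°  ✓
  (1,4): δ = 24.42°  ✓
  (1,5): δ = 87.30°  ·
  (2,3): δ = 136.64°  ·
  (2,4): δ = 63.91°  ✓
  (2,5): δ = 1.03°  ✓
  (3,4): δ = 107.27°  ·
  (3,5): δ = 44.39°  ✓
  (4,5): δ = 117.12°  ·
antipodal pairs: 7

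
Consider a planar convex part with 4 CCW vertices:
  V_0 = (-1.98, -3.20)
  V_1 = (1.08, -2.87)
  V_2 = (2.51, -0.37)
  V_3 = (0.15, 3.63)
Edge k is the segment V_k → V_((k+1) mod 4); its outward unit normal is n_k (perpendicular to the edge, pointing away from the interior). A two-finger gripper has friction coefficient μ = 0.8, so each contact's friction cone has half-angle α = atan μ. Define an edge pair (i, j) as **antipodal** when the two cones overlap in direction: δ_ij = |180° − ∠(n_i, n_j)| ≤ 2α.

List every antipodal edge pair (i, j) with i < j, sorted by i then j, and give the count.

count = 4; pairs: (0,2), (0,3), (1,3), (2,3)

α = atan 0.8 = 38.66°;  2α = 77.32°
n_0 = (+0.1072, -0.9942)
n_1 = (+0.8680, -0.4965)
n_2 = (+0.8613, +0.5081)
n_3 = (-0.9547, +0.2977)
  (0,1): δ = 125.92°  ·
  (0,2): δ = 65.61°  ✓
  (0,3): δ = 66.52°  ✓
  (1,2): δ = 119.69°  ·
  (1,3): δ = 12.45°  ✓
  (2,3): δ = 47.86°  ✓
antipodal pairs: 4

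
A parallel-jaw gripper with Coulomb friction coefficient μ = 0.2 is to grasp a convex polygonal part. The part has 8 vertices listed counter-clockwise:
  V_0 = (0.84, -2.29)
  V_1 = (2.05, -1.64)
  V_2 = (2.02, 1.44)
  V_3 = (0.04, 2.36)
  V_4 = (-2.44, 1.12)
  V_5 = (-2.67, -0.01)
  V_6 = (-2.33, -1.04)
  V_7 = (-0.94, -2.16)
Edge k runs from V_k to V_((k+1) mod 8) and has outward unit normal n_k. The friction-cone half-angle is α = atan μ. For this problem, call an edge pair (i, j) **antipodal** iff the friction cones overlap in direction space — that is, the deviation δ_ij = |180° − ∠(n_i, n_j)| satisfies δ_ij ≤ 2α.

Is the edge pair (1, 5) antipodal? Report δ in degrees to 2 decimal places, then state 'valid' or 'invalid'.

δ = 17.71°, valid

α = atan 0.2 = 11.31°;  2α = 22.62°
edge 1: e_1 = (-0.03, +3.08);  n_1 = (+1.0000, +0.0097)
edge 5: e_5 = (+0.34, -1.03);  n_5 = (-0.9496, -0.3135)
∠(n_1, n_5) = 162.29°
δ = |180° − 162.29°| = 17.71°
17.71° ≤ 2α = 22.62°  →  valid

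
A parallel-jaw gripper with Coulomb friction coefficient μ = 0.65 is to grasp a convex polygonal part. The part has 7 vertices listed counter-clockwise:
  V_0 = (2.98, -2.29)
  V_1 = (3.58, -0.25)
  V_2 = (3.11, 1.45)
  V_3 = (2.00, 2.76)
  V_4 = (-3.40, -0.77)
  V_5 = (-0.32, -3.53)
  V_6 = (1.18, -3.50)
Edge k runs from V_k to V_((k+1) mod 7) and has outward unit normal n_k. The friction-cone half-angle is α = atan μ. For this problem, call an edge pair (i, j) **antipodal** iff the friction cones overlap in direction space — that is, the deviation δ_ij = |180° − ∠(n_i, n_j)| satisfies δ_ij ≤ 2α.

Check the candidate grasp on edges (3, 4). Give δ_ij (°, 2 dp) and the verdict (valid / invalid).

δ = 75.04°, invalid

α = atan 0.65 = 33.02°;  2α = 66.05°
edge 3: e_3 = (-5.40, -3.53);  n_3 = (-0.5472, +0.8370)
edge 4: e_4 = (+3.08, -2.76);  n_4 = (-0.6674, -0.7447)
∠(n_3, n_4) = 104.96°
δ = |180° − 104.96°| = 75.04°
75.04° > 2α = 66.05°  →  invalid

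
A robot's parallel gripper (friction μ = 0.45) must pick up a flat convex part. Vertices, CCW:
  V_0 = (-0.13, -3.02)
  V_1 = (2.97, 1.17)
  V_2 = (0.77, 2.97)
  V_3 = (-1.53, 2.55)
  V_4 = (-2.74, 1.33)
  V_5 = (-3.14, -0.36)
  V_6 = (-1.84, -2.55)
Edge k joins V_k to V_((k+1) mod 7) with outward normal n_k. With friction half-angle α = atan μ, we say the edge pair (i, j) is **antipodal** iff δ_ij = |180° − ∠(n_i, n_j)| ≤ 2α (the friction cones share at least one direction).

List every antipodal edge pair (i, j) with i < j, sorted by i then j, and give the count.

count = 6; pairs: (0,2), (0,3), (0,4), (1,5), (1,6), (2,6)

α = atan 0.45 = 24.23°;  2α = 48.46°
n_0 = (+0.8039, -0.5948)
n_1 = (+0.6332, +0.7740)
n_2 = (-0.1796, +0.9837)
n_3 = (-0.7100, +0.7042)
n_4 = (-0.9731, +0.2303)
n_5 = (-0.8599, -0.5104)
n_6 = (-0.2650, -0.9642)
  (0,1): δ = 92.79°  ·
  (0,2): δ = 43.16°  ✓
  (0,3): δ = 8.27°  ✓
  (0,4): δ = 23.18°  ✓
  (0,5): δ = 67.19°  ·
  (0,6): δ = 111.13°  ·
  (1,2): δ = 130.36°  ·
  (1,3): δ = 95.47°  ·
  (1,4): δ = 64.03°  ·
  (1,5): δ = 20.02°  ✓
  (1,6): δ = 23.92°  ✓
  (2,3): δ = 145.11°  ·
  (2,4): δ = 113.66°  ·
  (2,5): δ = 69.66°  ·
  (2,6): δ = 25.72°  ✓
  (3,4): δ = 148.55°  ·
  (3,5): δ = 104.54°  ·
  (3,6): δ = 60.60°  ·
  (4,5): δ = 135.99°  ·
  (4,6): δ = 92.05°  ·
  (5,6): δ = 136.06°  ·
antipodal pairs: 6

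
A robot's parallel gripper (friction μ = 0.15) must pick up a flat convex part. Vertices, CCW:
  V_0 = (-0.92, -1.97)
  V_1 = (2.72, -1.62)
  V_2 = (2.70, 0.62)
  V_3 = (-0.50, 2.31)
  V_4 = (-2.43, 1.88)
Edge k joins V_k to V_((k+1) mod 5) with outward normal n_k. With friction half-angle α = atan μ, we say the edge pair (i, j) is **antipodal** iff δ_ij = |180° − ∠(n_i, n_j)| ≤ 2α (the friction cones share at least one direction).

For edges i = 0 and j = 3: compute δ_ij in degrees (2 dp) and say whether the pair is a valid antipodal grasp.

δ = 7.07°, valid

α = atan 0.15 = 8.53°;  2α = 17.06°
edge 0: e_0 = (+3.64, +0.35);  n_0 = (+0.0957, -0.9954)
edge 3: e_3 = (-1.93, -0.43);  n_3 = (-0.2175, +0.9761)
∠(n_0, n_3) = 172.93°
δ = |180° − 172.93°| = 7.07°
7.07° ≤ 2α = 17.06°  →  valid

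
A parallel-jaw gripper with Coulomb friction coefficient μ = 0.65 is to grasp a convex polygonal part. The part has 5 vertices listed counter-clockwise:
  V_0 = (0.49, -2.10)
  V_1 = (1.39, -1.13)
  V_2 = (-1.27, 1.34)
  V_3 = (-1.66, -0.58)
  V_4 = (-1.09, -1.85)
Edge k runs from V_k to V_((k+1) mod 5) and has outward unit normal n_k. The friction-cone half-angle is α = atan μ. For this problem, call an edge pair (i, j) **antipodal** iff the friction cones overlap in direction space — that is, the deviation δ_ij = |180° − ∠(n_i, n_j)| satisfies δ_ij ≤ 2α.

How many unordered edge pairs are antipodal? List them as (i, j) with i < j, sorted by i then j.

α = atan 0.65 = 33.02°;  2α = 66.05°
n_0 = (+0.7331, -0.6802)
n_1 = (+0.6805, +0.7328)
n_2 = (-0.9800, +0.1991)
n_3 = (-0.9123, -0.4095)
n_4 = (-0.1563, -0.9877)
  (0,1): δ = 90.02°  ·
  (0,2): δ = 31.37°  ✓
  (0,3): δ = 67.03°  ·
  (0,4): δ = 123.86°  ·
  (1,2): δ = 58.60°  ✓
  (1,3): δ = 22.95°  ✓
  (1,4): δ = 33.89°  ✓
  (2,3): δ = 144.35°  ·
  (2,4): δ = 87.51°  ·
  (3,4): δ = 123.16°  ·
antipodal pairs: 4

count = 4; pairs: (0,2), (1,2), (1,3), (1,4)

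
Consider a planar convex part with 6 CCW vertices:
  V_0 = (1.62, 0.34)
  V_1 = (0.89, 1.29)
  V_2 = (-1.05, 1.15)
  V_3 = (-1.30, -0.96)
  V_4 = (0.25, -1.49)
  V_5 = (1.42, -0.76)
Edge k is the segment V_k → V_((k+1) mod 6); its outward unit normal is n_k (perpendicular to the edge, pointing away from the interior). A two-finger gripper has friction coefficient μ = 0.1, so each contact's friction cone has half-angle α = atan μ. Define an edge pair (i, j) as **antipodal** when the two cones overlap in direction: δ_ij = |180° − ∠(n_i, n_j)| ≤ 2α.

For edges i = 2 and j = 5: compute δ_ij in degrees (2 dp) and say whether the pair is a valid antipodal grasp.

δ = 3.55°, valid

α = atan 0.1 = 5.71°;  2α = 11.42°
edge 2: e_2 = (-0.25, -2.11);  n_2 = (-0.9931, +0.1177)
edge 5: e_5 = (+0.20, +1.10);  n_5 = (+0.9839, -0.1789)
∠(n_2, n_5) = 176.45°
δ = |180° − 176.45°| = 3.55°
3.55° ≤ 2α = 11.42°  →  valid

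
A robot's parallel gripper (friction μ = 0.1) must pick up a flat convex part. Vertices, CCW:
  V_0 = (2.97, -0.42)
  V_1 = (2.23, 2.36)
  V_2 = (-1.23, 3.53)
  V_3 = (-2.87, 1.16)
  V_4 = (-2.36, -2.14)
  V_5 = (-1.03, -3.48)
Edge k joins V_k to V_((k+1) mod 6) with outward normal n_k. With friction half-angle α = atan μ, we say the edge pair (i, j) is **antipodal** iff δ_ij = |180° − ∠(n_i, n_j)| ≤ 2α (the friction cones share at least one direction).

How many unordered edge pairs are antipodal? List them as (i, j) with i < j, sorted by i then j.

α = atan 0.1 = 5.71°;  2α = 11.42°
n_0 = (+0.9664, +0.2572)
n_1 = (+0.3203, +0.9473)
n_2 = (-0.8223, +0.5690)
n_3 = (-0.9883, -0.1527)
n_4 = (-0.7098, -0.7045)
n_5 = (+0.6076, -0.7942)
  (0,1): δ = 123.59°  ·
  (0,2): δ = 49.59°  ·
  (0,3): δ = 6.12°  ✓
  (0,4): δ = 29.88°  ·
  (0,5): δ = 112.51°  ·
  (1,2): δ = 106.00°  ·
  (1,3): δ = 62.53°  ·
  (1,4): δ = 26.53°  ·
  (1,5): δ = 56.10°  ·
  (2,3): δ = 136.53°  ·
  (2,4): δ = 100.53°  ·
  (2,5): δ = 17.90°  ·
  (3,4): δ = 144.00°  ·
  (3,5): δ = 61.37°  ·
  (4,5): δ = 97.37°  ·
antipodal pairs: 1

count = 1; pairs: (0,3)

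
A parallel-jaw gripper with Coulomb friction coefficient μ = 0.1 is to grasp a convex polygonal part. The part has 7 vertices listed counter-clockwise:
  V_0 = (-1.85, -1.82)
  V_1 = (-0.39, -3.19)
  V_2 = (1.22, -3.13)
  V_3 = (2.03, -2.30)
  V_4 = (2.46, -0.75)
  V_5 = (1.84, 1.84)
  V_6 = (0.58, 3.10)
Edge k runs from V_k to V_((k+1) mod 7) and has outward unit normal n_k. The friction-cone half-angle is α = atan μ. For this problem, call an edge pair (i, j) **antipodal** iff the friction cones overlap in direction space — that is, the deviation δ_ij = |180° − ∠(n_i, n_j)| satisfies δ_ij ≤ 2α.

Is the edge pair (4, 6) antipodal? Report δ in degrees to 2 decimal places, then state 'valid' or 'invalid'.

δ = 39.75°, invalid

α = atan 0.1 = 5.71°;  2α = 11.42°
edge 4: e_4 = (-0.62, +2.59);  n_4 = (+0.9725, +0.2328)
edge 6: e_6 = (-2.43, -4.92);  n_6 = (-0.8966, +0.4428)
∠(n_4, n_6) = 140.25°
δ = |180° − 140.25°| = 39.75°
39.75° > 2α = 11.42°  →  invalid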